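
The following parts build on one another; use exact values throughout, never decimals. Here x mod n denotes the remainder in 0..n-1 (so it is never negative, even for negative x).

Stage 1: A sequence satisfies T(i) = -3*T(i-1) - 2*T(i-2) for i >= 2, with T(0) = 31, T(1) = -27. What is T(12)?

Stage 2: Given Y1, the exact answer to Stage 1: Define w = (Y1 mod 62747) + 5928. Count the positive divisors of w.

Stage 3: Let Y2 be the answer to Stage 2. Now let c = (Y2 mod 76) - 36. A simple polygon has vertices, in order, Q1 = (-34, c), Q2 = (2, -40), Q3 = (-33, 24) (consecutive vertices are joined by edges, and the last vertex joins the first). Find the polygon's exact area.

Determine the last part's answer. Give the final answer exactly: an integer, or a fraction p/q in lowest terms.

382

Stage 1: T(2) = -3*(-27) - 2*(31) = 19; iterating: T(2)=19, T(3)=-3, T(4)=-29, T(5)=93, T(6)=-221, T(7)=477, T(8)=-989, T(9)=2013, T(10)=-4061, T(11)=8157, T(12)=-16349; answer -16349
Stage 2: Y1 = -16349; w = 52326; 52326 = 2 * 3^4 * 17 * 19; number of divisors = (1+1) * (4+1) * (1+1) * (1+1) = 40; answer 40
Stage 3: Y2 = 40; c = 4; cross terms: (-34*-40 - 2*4)=1352, (2*24 - -33*-40)=-1272, (-33*4 - -34*24)=684; twice the area = |764| = 764; area = 382; answer 382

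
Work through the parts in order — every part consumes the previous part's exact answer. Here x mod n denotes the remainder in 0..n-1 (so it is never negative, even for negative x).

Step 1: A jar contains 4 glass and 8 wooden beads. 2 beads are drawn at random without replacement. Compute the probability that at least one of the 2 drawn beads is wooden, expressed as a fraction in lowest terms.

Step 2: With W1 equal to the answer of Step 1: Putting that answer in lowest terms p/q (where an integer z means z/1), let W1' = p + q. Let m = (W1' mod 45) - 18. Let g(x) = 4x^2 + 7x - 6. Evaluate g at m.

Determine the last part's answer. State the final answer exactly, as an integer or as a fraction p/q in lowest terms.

Step 1: total draws C(12,2) = 66; complement C(4,2) = 6; favorable 66 - 6 = 60; P = 10/11; answer 10/11
Step 2: W1 = 10/11; threaded value p + q = 21; m = 3; 4*(3)^2 + 7*(3)^1 - 6 = (36) + (21) + (-6) = 51; answer 51

51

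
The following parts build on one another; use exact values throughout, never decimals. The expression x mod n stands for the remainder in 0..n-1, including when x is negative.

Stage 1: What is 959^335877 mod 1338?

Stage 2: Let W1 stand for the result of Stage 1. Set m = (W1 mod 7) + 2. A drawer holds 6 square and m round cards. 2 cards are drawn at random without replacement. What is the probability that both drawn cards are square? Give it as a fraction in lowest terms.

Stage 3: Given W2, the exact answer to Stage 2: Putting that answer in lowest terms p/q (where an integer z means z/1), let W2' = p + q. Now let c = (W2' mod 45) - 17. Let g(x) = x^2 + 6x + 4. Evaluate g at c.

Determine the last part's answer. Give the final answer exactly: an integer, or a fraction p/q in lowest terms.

164

Stage 1: squarings mod 1338: 959^1=959, 959^2=475, 959^4=841, 959^8=817, 959^16=1165, 959^32=493, 959^64=871, 959^128=1333, 959^256=25, 959^512=625, 959^1024=1267, 959^2048=1027, 959^4096=385, 959^8192=1045, 959^16384=217, 959^32768=259, 959^65536=181, 959^131072=649, 959^262144=1069; 959^335877 = 959^1 * 959^4 * 959^8192 * 959^65536 * 959^262144 = 431 (mod 1338); answer 431
Stage 2: W1 = 431; m = 6; total draws C(12,2) = 66; favorable C(6,2) = 15; P = 5/22; answer 5/22
Stage 3: W2 = 5/22; threaded value p + q = 27; c = 10; 1*(10)^2 + 6*(10)^1 + 4 = (100) + (60) + (4) = 164; answer 164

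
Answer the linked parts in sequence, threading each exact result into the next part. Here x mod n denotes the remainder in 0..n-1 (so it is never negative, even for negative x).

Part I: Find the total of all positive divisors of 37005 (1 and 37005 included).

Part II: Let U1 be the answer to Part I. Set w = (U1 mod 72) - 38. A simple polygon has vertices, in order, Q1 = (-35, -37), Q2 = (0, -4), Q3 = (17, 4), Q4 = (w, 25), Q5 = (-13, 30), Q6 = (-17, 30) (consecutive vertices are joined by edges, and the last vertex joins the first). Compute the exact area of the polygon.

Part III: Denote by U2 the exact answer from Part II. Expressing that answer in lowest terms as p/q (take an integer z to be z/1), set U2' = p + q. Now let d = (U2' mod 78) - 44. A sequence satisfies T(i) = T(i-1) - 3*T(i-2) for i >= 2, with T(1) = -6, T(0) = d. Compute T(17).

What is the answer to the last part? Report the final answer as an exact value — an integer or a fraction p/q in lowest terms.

-141321

Part I: 37005 = 3 * 5 * 2467; sigma = (1 + 3) * (1 + 5) * (1 + 2467) = 4 * 6 * 2468 = 59232; answer 59232
Part II: U1 = 59232; w = 10; cross terms: (-35*-4 - 0*-37)=140, (0*4 - 17*-4)=68, (17*25 - 10*4)=385, (10*30 - -13*25)=625, (-13*30 - -17*30)=120, (-17*-37 - -35*30)=1679; twice the area = |3017| = 3017; area = 3017/2; answer 3017/2
Part III: U2 = 3017/2; threaded value p + q = 3019; d = 11; T(2) = 1*(-6) - 3*(11) = -39; iterating: T(2)=-39, T(3)=-21, T(4)=96, T(5)=159, T(6)=-129, T(7)=-606, T(8)=-219, T(9)=1599, T(10)=2256, T(11)=-2541, T(12)=-9309, T(13)=-1686, T(14)=26241, T(15)=31299, T(16)=-47424, T(17)=-141321; answer -141321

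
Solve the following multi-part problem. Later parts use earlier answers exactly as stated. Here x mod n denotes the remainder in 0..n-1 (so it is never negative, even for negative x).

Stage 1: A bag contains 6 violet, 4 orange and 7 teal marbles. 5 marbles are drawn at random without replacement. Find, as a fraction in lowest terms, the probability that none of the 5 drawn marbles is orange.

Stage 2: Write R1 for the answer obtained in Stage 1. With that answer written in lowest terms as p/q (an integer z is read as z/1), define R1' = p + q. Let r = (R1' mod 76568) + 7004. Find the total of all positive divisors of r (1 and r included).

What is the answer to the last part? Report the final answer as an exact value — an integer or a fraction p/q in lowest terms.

9072

Stage 1: total draws C(17,5) = 6188; favorable C(13,5) = 1287; P = 99/476; answer 99/476
Stage 2: R1 = 99/476; threaded value p + q = 575; r = 7579; 7579 = 11 * 13 * 53; sigma = (1 + 11) * (1 + 13) * (1 + 53) = 12 * 14 * 54 = 9072; answer 9072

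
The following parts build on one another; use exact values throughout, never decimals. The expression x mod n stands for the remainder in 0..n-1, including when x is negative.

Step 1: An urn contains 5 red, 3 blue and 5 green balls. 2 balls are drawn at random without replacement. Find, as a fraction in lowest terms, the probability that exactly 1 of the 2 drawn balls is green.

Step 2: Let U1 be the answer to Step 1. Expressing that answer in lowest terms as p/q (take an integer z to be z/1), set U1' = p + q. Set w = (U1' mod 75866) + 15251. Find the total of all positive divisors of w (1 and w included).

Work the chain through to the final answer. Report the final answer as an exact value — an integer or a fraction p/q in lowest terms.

27576

Step 1: total draws C(13,2) = 78; favorable C(5,1)*C(8,1) = 40; P = 20/39; answer 20/39
Step 2: U1 = 20/39; threaded value p + q = 59; w = 15310; 15310 = 2 * 5 * 1531; sigma = (1 + 2) * (1 + 5) * (1 + 1531) = 3 * 6 * 1532 = 27576; answer 27576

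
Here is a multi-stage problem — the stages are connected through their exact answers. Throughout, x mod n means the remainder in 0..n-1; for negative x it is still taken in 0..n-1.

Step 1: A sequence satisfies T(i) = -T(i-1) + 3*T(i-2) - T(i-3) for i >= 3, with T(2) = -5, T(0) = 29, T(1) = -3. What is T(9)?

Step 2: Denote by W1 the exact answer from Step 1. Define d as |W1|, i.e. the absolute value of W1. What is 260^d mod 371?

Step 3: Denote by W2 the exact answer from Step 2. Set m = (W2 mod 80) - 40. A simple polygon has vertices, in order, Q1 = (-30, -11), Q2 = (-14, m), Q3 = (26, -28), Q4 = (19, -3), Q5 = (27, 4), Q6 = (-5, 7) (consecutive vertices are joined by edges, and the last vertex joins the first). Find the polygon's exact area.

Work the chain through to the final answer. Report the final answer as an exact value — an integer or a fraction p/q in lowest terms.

Step 1: T(3) = -1*(-5) + 3*(-3) - 1*(29) = -33; iterating: T(3)=-33, T(4)=21, T(5)=-115, T(6)=211, T(7)=-577, T(8)=1325, T(9)=-3267; answer -3267
Step 2: W1 = -3267; d = 3267; squarings mod 371: 260^1=260, 260^2=78, 260^4=148, 260^8=15, 260^16=225, 260^32=169, 260^64=365, 260^128=36, 260^256=183, 260^512=99, 260^1024=155, 260^2048=281; 260^3267 = 260^1 * 260^2 * 260^64 * 260^128 * 260^1024 * 260^2048 = 330 (mod 371); answer 330
Step 3: W2 = 330; m = -30; cross terms: (-30*-30 - -14*-11)=746, (-14*-28 - 26*-30)=1172, (26*-3 - 19*-28)=454, (19*4 - 27*-3)=157, (27*7 - -5*4)=209, (-5*-11 - -30*7)=265; twice the area = |3003| = 3003; area = 3003/2; answer 3003/2

3003/2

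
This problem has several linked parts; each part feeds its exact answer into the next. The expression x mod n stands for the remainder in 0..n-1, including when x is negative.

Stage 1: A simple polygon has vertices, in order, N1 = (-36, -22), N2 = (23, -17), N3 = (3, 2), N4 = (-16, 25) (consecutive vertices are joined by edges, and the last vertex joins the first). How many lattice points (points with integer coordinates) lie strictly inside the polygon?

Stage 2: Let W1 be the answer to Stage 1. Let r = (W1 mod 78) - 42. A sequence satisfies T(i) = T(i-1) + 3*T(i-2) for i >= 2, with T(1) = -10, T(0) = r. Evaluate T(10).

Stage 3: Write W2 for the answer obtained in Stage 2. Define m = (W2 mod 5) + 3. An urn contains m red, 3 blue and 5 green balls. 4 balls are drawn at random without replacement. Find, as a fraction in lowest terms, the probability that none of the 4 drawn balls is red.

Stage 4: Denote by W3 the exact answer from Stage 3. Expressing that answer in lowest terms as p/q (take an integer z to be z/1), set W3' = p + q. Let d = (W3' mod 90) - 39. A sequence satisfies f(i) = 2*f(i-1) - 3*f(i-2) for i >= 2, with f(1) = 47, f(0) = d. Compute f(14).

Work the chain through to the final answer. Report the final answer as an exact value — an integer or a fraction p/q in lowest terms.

Stage 1: cross terms: (-36*-17 - 23*-22)=1118, (23*2 - 3*-17)=97, (3*25 - -16*2)=107, (-16*-22 - -36*25)=1252; twice the area = |2574| = 2574; area = 1287; boundary points = 1 + 1 + 1 + 1 = 4; strictly interior points = area - boundary/2 + 1 = 1286; answer 1286
Stage 2: W1 = 1286; r = -4; T(2) = 1*(-10) + 3*(-4) = -22; iterating: T(2)=-22, T(3)=-52, T(4)=-118, T(5)=-274, T(6)=-628, T(7)=-1450, T(8)=-3334, T(9)=-7684, T(10)=-17686; answer -17686
Stage 3: W2 = -17686; m = 7; total draws C(15,4) = 1365; favorable C(8,4) = 70; P = 2/39; answer 2/39
Stage 4: W3 = 2/39; threaded value p + q = 41; d = 2; f(2) = 2*(47) - 3*(2) = 88; iterating: f(2)=88, f(3)=35, f(4)=-194, f(5)=-493, f(6)=-404, f(7)=671, f(8)=2554, f(9)=3095, f(10)=-1472, f(11)=-12229, f(12)=-20042, f(13)=-3397, f(14)=53332; answer 53332

53332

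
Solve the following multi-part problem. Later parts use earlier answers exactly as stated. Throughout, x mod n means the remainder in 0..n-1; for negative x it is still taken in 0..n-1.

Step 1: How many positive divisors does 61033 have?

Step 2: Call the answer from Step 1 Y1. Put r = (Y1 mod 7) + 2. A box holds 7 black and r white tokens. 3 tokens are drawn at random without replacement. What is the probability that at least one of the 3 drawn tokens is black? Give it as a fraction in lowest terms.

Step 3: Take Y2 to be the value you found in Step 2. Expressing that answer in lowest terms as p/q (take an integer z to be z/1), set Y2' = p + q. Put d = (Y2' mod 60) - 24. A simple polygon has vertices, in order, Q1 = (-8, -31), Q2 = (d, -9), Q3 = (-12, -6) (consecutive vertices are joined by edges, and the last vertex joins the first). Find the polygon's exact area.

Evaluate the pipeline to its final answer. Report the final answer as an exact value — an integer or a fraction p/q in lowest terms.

294

Step 1: 61033 = 7 * 8719; number of divisors = (1+1) * (1+1) = 4; answer 4
Step 2: Y1 = 4; r = 6; total draws C(13,3) = 286; complement C(6,3) = 20; favorable 286 - 20 = 266; P = 133/143; answer 133/143
Step 3: Y2 = 133/143; threaded value p + q = 276; d = 12; cross terms: (-8*-9 - 12*-31)=444, (12*-6 - -12*-9)=-180, (-12*-31 - -8*-6)=324; twice the area = |588| = 588; area = 294; answer 294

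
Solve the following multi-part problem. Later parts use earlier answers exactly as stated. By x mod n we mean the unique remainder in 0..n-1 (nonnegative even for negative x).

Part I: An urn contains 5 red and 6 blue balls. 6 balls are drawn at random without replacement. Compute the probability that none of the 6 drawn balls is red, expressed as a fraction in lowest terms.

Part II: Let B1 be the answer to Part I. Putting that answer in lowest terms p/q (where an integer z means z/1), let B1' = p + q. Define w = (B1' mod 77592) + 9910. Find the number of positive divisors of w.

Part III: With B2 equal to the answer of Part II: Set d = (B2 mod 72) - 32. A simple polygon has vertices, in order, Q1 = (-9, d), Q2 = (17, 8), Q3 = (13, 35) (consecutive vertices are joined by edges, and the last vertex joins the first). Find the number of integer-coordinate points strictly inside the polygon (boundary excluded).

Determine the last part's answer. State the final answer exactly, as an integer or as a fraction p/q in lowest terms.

414

Part I: total draws C(11,6) = 462; favorable C(6,6) = 1; P = 1/462; answer 1/462
Part II: B1 = 1/462; threaded value p + q = 463; w = 10373; 10373 = 11 * 23 * 41; number of divisors = (1+1) * (1+1) * (1+1) = 8; answer 8
Part III: B2 = 8; d = -24; cross terms: (-9*8 - 17*-24)=336, (17*35 - 13*8)=491, (13*-24 - -9*35)=3; twice the area = |830| = 830; area = 415; boundary points = 2 + 1 + 1 = 4; strictly interior points = area - boundary/2 + 1 = 414; answer 414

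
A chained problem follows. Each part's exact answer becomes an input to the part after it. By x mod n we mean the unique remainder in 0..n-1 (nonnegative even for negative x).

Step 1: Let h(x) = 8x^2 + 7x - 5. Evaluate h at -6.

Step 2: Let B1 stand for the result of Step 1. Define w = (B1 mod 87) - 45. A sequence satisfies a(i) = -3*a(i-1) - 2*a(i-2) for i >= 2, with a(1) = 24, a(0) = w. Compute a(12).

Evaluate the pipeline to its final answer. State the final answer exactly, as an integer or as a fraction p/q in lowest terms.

-188348

Step 1: 8*(-6)^2 + 7*(-6)^1 - 5 = (288) + (-42) + (-5) = 241; answer 241
Step 2: B1 = 241; w = 22; a(2) = -3*(24) - 2*(22) = -116; iterating: a(2)=-116, a(3)=300, a(4)=-668, a(5)=1404, a(6)=-2876, a(7)=5820, a(8)=-11708, a(9)=23484, a(10)=-47036, a(11)=94140, a(12)=-188348; answer -188348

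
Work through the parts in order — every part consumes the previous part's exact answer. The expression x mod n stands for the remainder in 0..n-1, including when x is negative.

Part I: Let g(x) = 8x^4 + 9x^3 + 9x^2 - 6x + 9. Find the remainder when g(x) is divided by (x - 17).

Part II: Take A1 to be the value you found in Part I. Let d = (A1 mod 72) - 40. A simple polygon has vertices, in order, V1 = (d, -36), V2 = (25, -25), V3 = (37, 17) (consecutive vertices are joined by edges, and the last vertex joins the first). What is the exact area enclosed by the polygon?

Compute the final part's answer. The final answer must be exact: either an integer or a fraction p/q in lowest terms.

1194

Part I: remainder = value at the root: 8*(17)^4 + 9*(17)^3 + 9*(17)^2 - 6*(17)^1 + 9 = (668168) + (44217) + (2601) + (-102) + (9) = 714893; answer 714893
Part II: A1 = 714893; d = -35; cross terms: (-35*-25 - 25*-36)=1775, (25*17 - 37*-25)=1350, (37*-36 - -35*17)=-737; twice the area = |2388| = 2388; area = 1194; answer 1194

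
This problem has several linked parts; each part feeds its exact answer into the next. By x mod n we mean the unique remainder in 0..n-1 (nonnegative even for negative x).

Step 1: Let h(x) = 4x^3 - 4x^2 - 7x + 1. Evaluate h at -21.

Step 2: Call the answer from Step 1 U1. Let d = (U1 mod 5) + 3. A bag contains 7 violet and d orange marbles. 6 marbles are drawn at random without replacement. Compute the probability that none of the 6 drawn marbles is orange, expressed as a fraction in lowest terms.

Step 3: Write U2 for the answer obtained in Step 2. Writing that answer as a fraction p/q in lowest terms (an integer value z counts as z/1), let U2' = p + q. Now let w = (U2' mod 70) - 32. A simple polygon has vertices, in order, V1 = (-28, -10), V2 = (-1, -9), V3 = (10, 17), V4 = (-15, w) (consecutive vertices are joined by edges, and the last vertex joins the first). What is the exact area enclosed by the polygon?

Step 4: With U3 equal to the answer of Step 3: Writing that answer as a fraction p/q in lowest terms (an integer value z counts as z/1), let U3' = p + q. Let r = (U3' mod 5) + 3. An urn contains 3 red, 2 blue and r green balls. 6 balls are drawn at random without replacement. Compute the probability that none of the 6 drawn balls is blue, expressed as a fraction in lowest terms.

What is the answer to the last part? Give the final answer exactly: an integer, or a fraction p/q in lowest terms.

Step 1: 4*(-21)^3 - 4*(-21)^2 - 7*(-21)^1 + 1 = (-37044) + (-1764) + (147) + (1) = -38660; answer -38660
Step 2: U1 = -38660; d = 3; total draws C(10,6) = 210; favorable C(7,6) = 7; P = 1/30; answer 1/30
Step 3: U2 = 1/30; threaded value p + q = 31; w = -1; cross terms: (-28*-9 - -1*-10)=242, (-1*17 - 10*-9)=73, (10*-1 - -15*17)=245, (-15*-10 - -28*-1)=122; twice the area = |682| = 682; area = 341; answer 341
Step 4: U3 = 341; threaded value p + q = 342; r = 5; total draws C(10,6) = 210; favorable C(8,6) = 28; P = 2/15; answer 2/15

2/15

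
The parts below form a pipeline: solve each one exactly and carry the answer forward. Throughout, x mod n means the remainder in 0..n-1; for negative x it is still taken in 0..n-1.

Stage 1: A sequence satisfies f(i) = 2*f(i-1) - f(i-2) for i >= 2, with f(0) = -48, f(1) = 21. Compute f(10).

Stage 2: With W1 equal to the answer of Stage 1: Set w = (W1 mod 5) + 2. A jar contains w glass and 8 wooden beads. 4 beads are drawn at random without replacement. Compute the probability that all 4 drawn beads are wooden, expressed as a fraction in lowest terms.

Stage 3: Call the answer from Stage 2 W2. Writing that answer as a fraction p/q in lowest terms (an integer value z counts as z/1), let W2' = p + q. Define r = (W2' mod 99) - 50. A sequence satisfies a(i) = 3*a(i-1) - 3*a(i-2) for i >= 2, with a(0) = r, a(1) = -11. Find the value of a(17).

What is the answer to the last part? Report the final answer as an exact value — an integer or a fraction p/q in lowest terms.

Stage 1: f(2) = 2*(21) - 1*(-48) = 90; iterating: f(2)=90, f(3)=159, f(4)=228, f(5)=297, f(6)=366, f(7)=435, f(8)=504, f(9)=573, f(10)=642; answer 642
Stage 2: W1 = 642; w = 4; total draws C(12,4) = 495; favorable C(8,4) = 70; P = 14/99; answer 14/99
Stage 3: W2 = 14/99; threaded value p + q = 113; r = -36; a(2) = 3*(-11) - 3*(-36) = 75; iterating: a(2)=75, a(3)=258, a(4)=549, a(5)=873, a(6)=972, a(7)=297, a(8)=-2025, a(9)=-6966, a(10)=-14823, a(11)=-23571, a(12)=-26244, a(13)=-8019, a(14)=54675, a(15)=188082, a(16)=400221, a(17)=636417; answer 636417

636417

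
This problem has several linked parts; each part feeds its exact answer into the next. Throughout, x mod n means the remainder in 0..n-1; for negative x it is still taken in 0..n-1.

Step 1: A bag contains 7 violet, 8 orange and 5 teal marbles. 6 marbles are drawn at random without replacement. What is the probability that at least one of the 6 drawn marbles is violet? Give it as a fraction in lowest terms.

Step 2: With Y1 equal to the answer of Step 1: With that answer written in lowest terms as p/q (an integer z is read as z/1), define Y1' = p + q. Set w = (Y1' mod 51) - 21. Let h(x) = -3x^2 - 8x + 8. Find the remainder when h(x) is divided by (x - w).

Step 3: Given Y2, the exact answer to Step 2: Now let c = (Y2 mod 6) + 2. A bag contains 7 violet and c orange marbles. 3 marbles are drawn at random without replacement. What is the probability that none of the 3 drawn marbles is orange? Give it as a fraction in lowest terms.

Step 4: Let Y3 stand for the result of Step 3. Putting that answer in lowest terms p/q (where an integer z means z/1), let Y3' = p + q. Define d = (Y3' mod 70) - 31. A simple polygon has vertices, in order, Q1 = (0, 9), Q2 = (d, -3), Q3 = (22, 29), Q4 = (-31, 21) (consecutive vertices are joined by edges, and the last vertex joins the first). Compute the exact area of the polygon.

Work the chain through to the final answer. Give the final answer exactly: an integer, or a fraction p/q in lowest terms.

574

Step 1: total draws C(20,6) = 38760; complement C(13,6) = 1716; favorable 38760 - 1716 = 37044; P = 3087/3230; answer 3087/3230
Step 2: Y1 = 3087/3230; threaded value p + q = 6317; w = 23; remainder = value at the root: -3*(23)^2 - 8*(23)^1 + 8 = (-1587) + (-184) + (8) = -1763; answer -1763
Step 3: Y2 = -1763; c = 3; total draws C(10,3) = 120; favorable C(7,3) = 35; P = 7/24; answer 7/24
Step 4: Y3 = 7/24; threaded value p + q = 31; d = 0; cross terms: (0*-3 - 0*9)=0, (0*29 - 22*-3)=66, (22*21 - -31*29)=1361, (-31*9 - 0*21)=-279; twice the area = |1148| = 1148; area = 574; answer 574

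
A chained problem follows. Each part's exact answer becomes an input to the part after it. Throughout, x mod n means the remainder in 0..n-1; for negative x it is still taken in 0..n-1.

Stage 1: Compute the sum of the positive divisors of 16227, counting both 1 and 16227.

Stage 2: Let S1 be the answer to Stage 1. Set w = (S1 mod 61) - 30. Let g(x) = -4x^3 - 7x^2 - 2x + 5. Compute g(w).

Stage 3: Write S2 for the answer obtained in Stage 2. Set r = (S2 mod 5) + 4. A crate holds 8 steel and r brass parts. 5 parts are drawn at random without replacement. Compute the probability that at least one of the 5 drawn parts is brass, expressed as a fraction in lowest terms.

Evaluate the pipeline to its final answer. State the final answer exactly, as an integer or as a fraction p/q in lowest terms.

139/143

Stage 1: 16227 = 3^3 * 601; sigma = (1 + 3 + 9 + 27) * (1 + 601) = 40 * 602 = 24080; answer 24080
Stage 2: S1 = 24080; w = 16; -4*(16)^3 - 7*(16)^2 - 2*(16)^1 + 5 = (-16384) + (-1792) + (-32) + (5) = -18203; answer -18203
Stage 3: S2 = -18203; r = 6; total draws C(14,5) = 2002; complement C(8,5) = 56; favorable 2002 - 56 = 1946; P = 139/143; answer 139/143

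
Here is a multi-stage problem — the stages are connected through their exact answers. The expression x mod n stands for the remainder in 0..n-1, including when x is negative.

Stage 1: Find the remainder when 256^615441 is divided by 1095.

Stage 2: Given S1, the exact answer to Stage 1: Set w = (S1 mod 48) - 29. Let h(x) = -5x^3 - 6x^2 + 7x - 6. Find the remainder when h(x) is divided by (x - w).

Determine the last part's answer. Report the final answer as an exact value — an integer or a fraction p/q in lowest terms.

Stage 1: squarings mod 1095: 256^1=256, 256^2=931, 256^4=616, 256^8=586, 256^16=661, 256^32=16, 256^64=256, 256^128=931, 256^256=616, 256^512=586, 256^1024=661, 256^2048=16, 256^4096=256, 256^8192=931, 256^16384=616, 256^32768=586, 256^65536=661, 256^131072=16, 256^262144=256, 256^524288=931; 256^615441 = 256^1 * 256^16 * 256^1024 * 256^8192 * 256^16384 * 256^65536 * 256^524288 = 721 (mod 1095); answer 721
Stage 2: S1 = 721; w = -28; remainder = value at the root: -5*(-28)^3 - 6*(-28)^2 + 7*(-28)^1 - 6 = (109760) + (-4704) + (-196) + (-6) = 104854; answer 104854

104854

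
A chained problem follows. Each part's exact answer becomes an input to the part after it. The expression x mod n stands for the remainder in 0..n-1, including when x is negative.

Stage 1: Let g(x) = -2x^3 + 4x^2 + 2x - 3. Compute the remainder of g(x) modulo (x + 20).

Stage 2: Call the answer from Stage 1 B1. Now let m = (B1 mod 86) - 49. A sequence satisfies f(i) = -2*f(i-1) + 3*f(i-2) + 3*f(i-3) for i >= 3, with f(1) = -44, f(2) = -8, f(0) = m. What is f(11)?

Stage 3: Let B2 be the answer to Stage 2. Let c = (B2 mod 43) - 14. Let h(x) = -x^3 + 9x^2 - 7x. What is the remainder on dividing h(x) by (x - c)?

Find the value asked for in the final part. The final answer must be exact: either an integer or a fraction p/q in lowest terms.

-6446

Stage 1: remainder = value at the root: -2*(-20)^3 + 4*(-20)^2 + 2*(-20)^1 - 3 = (16000) + (1600) + (-40) + (-3) = 17557; answer 17557
Stage 2: B1 = 17557; m = -36; f(3) = -2*(-8) + 3*(-44) + 3*(-36) = -224; iterating: f(3)=-224, f(4)=292, f(5)=-1280, f(6)=2764, f(7)=-8492, f(8)=21436, f(9)=-60056, f(10)=158944, f(11)=-433748; answer -433748
Stage 3: B2 = -433748; c = 22; remainder = value at the root: -1*(22)^3 + 9*(22)^2 - 7*(22)^1 = (-10648) + (4356) + (-154) = -6446; answer -6446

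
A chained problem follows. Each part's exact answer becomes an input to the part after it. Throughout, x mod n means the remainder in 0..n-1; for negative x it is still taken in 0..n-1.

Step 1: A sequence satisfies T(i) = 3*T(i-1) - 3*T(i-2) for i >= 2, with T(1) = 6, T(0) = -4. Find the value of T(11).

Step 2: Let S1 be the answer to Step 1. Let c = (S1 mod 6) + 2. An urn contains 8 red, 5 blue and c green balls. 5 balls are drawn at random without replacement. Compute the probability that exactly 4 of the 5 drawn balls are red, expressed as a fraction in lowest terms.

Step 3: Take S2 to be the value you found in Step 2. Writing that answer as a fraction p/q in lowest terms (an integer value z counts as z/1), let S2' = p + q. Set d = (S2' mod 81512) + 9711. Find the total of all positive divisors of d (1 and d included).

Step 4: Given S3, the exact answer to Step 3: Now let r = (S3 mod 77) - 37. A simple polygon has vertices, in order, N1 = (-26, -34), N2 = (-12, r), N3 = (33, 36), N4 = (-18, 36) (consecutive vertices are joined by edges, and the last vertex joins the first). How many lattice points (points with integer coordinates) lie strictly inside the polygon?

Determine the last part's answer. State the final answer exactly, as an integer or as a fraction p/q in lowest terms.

271

Step 1: T(2) = 3*(6) - 3*(-4) = 30; iterating: T(2)=30, T(3)=72, T(4)=126, T(5)=162, T(6)=108, T(7)=-162, T(8)=-810, T(9)=-1944, T(10)=-3402, T(11)=-4374; answer -4374
Step 2: S1 = -4374; c = 2; total draws C(15,5) = 3003; favorable C(8,4)*C(7,1) = 490; P = 70/429; answer 70/429
Step 3: S2 = 70/429; threaded value p + q = 499; d = 10210; 10210 = 2 * 5 * 1021; sigma = (1 + 2) * (1 + 5) * (1 + 1021) = 3 * 6 * 1022 = 18396; answer 18396
Step 4: S3 = 18396; r = 33; cross terms: (-26*33 - -12*-34)=-1266, (-12*36 - 33*33)=-1521, (33*36 - -18*36)=1836, (-18*-34 - -26*36)=1548; twice the area = |597| = 597; area = 597/2; boundary points = 1 + 3 + 51 + 2 = 57; strictly interior points = area - boundary/2 + 1 = 271; answer 271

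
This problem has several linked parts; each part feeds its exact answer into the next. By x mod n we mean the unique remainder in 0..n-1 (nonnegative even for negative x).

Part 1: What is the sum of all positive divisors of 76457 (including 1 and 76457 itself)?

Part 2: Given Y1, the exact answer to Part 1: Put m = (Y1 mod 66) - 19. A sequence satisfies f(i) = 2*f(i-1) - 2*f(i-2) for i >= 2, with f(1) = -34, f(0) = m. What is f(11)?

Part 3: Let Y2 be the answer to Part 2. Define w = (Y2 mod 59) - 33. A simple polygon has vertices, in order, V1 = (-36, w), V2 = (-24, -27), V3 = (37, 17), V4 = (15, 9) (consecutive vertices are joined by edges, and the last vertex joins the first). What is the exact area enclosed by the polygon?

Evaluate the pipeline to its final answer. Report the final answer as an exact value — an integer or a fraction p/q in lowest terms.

Part 1: 76457 = 101 * 757; sigma = (1 + 101) * (1 + 757) = 102 * 758 = 77316; answer 77316
Part 2: Y1 = 77316; m = 11; f(2) = 2*(-34) - 2*(11) = -90; iterating: f(2)=-90, f(3)=-112, f(4)=-44, f(5)=136, f(6)=360, f(7)=448, f(8)=176, f(9)=-544, f(10)=-1440, f(11)=-1792; answer -1792
Part 3: Y2 = -1792; w = 4; cross terms: (-36*-27 - -24*4)=1068, (-24*17 - 37*-27)=591, (37*9 - 15*17)=78, (15*4 - -36*9)=384; twice the area = |2121| = 2121; area = 2121/2; answer 2121/2

2121/2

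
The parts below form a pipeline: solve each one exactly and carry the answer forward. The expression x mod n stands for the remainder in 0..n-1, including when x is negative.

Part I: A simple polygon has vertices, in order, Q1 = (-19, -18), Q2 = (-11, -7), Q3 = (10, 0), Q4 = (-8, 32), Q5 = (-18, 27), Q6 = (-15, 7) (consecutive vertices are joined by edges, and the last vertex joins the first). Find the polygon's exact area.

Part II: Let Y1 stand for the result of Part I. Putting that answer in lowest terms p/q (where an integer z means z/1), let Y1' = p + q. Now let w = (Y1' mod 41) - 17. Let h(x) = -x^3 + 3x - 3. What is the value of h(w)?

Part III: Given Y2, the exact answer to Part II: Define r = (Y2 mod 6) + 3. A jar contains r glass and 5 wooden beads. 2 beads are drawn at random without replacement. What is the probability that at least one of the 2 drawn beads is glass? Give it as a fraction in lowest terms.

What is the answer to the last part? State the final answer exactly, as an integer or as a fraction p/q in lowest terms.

Part I: cross terms: (-19*-7 - -11*-18)=-65, (-11*0 - 10*-7)=70, (10*32 - -8*0)=320, (-8*27 - -18*32)=360, (-18*7 - -15*27)=279, (-15*-18 - -19*7)=403; twice the area = |1367| = 1367; area = 1367/2; answer 1367/2
Part II: Y1 = 1367/2; threaded value p + q = 1369; w = -1; -1*(-1)^3 + 3*(-1)^1 - 3 = (1) + (-3) + (-3) = -5; answer -5
Part III: Y2 = -5; r = 4; total draws C(9,2) = 36; complement C(5,2) = 10; favorable 36 - 10 = 26; P = 13/18; answer 13/18

13/18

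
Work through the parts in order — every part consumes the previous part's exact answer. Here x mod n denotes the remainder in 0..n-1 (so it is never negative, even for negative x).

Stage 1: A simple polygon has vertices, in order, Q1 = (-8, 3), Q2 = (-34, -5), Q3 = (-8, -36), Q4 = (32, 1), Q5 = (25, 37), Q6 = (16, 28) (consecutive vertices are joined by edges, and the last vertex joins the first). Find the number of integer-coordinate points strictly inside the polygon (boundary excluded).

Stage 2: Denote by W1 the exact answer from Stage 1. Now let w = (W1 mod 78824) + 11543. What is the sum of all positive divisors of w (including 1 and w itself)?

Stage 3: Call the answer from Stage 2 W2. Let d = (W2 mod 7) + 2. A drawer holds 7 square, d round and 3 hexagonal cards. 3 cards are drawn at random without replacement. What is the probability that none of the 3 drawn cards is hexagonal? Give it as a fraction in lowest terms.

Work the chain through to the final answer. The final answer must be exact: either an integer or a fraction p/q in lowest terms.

Stage 1: cross terms: (-8*-5 - -34*3)=142, (-34*-36 - -8*-5)=1184, (-8*1 - 32*-36)=1144, (32*37 - 25*1)=1159, (25*28 - 16*37)=108, (16*3 - -8*28)=272; twice the area = |4009| = 4009; area = 4009/2; boundary points = 2 + 1 + 1 + 1 + 9 + 1 = 15; strictly interior points = area - boundary/2 + 1 = 1998; answer 1998
Stage 2: W1 = 1998; w = 13541; 13541 = 11 * 1231; sigma = (1 + 11) * (1 + 1231) = 12 * 1232 = 14784; answer 14784
Stage 3: W2 = 14784; d = 2; total draws C(12,3) = 220; favorable C(9,3) = 84; P = 21/55; answer 21/55

21/55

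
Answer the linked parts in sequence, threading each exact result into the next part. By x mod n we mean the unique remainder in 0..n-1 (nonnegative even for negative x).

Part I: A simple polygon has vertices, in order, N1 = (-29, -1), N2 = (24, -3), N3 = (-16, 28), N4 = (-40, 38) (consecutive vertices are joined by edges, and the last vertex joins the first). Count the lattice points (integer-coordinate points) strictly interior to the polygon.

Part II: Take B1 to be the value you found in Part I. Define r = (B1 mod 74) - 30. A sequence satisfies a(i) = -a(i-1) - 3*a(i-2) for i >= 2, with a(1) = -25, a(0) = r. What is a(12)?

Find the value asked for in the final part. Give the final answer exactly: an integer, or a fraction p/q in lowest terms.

19939

Part I: cross terms: (-29*-3 - 24*-1)=111, (24*28 - -16*-3)=624, (-16*38 - -40*28)=512, (-40*-1 - -29*38)=1142; twice the area = |2389| = 2389; area = 2389/2; boundary points = 1 + 1 + 2 + 1 = 5; strictly interior points = area - boundary/2 + 1 = 1193; answer 1193
Part II: B1 = 1193; r = -21; a(2) = -1*(-25) - 3*(-21) = 88; iterating: a(2)=88, a(3)=-13, a(4)=-251, a(5)=290, a(6)=463, a(7)=-1333, a(8)=-56, a(9)=4055, a(10)=-3887, a(11)=-8278, a(12)=19939; answer 19939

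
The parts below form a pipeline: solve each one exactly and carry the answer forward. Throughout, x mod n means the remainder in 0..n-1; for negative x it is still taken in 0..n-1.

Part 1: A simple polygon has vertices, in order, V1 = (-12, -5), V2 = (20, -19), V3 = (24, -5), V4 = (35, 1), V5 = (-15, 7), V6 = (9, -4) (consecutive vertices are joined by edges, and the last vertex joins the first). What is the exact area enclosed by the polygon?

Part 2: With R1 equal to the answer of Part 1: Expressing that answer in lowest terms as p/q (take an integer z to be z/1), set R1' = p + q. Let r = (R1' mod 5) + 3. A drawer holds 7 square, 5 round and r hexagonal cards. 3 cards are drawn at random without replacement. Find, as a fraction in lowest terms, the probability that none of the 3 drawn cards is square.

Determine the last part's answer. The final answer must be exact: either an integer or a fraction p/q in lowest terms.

Part 1: cross terms: (-12*-19 - 20*-5)=328, (20*-5 - 24*-19)=356, (24*1 - 35*-5)=199, (35*7 - -15*1)=260, (-15*-4 - 9*7)=-3, (9*-5 - -12*-4)=-93; twice the area = |1047| = 1047; area = 1047/2; answer 1047/2
Part 2: R1 = 1047/2; threaded value p + q = 1049; r = 7; total draws C(19,3) = 969; favorable C(12,3) = 220; P = 220/969; answer 220/969

220/969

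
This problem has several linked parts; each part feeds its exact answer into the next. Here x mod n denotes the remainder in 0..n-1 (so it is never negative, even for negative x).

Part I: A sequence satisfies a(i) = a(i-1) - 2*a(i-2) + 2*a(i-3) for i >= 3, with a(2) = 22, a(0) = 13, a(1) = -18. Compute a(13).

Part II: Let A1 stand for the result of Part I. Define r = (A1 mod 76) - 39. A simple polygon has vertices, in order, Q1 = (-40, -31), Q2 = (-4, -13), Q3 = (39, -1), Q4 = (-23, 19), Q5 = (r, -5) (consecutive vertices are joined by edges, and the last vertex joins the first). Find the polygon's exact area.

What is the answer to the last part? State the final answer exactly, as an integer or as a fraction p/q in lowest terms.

645

Part I: a(3) = 1*(22) - 2*(-18) + 2*(13) = 84; iterating: a(3)=84, a(4)=4, a(5)=-120, a(6)=40, a(7)=288, a(8)=-32, a(9)=-528, a(10)=112, a(11)=1104, a(12)=-176, a(13)=-2160; answer -2160
Part II: A1 = -2160; r = 5; cross terms: (-40*-13 - -4*-31)=396, (-4*-1 - 39*-13)=511, (39*19 - -23*-1)=718, (-23*-5 - 5*19)=20, (5*-31 - -40*-5)=-355; twice the area = |1290| = 1290; area = 645; answer 645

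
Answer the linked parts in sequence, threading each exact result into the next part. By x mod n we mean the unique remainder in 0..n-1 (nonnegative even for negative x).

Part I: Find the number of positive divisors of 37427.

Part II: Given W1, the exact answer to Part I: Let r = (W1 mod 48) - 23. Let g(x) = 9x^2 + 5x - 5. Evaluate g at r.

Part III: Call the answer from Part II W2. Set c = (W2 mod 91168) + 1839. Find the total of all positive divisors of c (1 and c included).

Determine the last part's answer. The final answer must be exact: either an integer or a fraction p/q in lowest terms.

Part I: 37427 = 13 * 2879; number of divisors = (1+1) * (1+1) = 4; answer 4
Part II: W1 = 4; r = -19; 9*(-19)^2 + 5*(-19)^1 - 5 = (3249) + (-95) + (-5) = 3149; answer 3149
Part III: W2 = 3149; c = 4988; 4988 = 2^2 * 29 * 43; sigma = (1 + 2 + 4) * (1 + 29) * (1 + 43) = 7 * 30 * 44 = 9240; answer 9240

9240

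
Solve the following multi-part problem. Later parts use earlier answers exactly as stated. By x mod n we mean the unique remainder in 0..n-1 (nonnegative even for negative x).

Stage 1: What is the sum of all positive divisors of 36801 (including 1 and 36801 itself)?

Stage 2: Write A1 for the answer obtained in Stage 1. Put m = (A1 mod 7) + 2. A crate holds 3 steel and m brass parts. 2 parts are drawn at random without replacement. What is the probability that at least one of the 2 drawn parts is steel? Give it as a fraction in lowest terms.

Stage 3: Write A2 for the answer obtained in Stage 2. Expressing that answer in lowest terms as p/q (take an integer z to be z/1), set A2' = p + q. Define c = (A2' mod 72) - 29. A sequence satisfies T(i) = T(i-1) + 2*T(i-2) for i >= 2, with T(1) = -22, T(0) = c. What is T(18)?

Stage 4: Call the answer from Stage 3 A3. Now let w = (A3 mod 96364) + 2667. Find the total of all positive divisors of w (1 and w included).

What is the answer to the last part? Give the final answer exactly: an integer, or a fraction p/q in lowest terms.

Stage 1: 36801 = 3^3 * 29 * 47; sigma = (1 + 3 + 9 + 27) * (1 + 29) * (1 + 47) = 40 * 30 * 48 = 57600; answer 57600
Stage 2: A1 = 57600; m = 6; total draws C(9,2) = 36; complement C(6,2) = 15; favorable 36 - 15 = 21; P = 7/12; answer 7/12
Stage 3: A2 = 7/12; threaded value p + q = 19; c = -10; T(2) = 1*(-22) + 2*(-10) = -42; iterating: T(2)=-42, T(3)=-86, T(4)=-170, T(5)=-342, T(6)=-682, T(7)=-1366, T(8)=-2730, T(9)=-5462, T(10)=-10922, T(11)=-21846, T(12)=-43690, T(13)=-87382, T(14)=-174762, T(15)=-349526, T(16)=-699050, T(17)=-1398102, T(18)=-2796202; answer -2796202
Stage 4: A3 = -2796202; w = 97385; 97385 = 5 * 19477; sigma = (1 + 5) * (1 + 19477) = 6 * 19478 = 116868; answer 116868

116868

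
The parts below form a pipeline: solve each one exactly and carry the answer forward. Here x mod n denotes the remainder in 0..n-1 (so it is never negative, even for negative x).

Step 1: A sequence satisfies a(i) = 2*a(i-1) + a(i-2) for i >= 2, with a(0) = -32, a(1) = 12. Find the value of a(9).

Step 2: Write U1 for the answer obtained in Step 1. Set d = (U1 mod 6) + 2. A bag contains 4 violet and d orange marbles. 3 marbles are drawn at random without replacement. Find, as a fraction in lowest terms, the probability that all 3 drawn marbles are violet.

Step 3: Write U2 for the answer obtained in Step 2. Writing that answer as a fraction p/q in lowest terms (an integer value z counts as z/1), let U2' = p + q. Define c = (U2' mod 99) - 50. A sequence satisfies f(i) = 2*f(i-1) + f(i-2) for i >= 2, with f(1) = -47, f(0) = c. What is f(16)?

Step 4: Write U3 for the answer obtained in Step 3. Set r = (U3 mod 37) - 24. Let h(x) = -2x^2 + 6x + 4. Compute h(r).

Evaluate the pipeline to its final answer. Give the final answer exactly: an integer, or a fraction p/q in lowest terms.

-104

Step 1: a(2) = 2*(12) + 1*(-32) = -8; iterating: a(2)=-8, a(3)=-4, a(4)=-16, a(5)=-36, a(6)=-88, a(7)=-212, a(8)=-512, a(9)=-1236; answer -1236
Step 2: U1 = -1236; d = 2; total draws C(6,3) = 20; favorable C(4,3) = 4; P = 1/5; answer 1/5
Step 3: U2 = 1/5; threaded value p + q = 6; c = -44; f(2) = 2*(-47) + 1*(-44) = -138; iterating: f(2)=-138, f(3)=-323, f(4)=-784, f(5)=-1891, f(6)=-4566, f(7)=-11023, f(8)=-26612, f(9)=-64247, f(10)=-155106, f(11)=-374459, f(12)=-904024, f(13)=-2182507, f(14)=-5269038, f(15)=-12720583, f(16)=-30710204; answer -30710204
Step 4: U3 = -30710204; r = -6; -2*(-6)^2 + 6*(-6)^1 + 4 = (-72) + (-36) + (4) = -104; answer -104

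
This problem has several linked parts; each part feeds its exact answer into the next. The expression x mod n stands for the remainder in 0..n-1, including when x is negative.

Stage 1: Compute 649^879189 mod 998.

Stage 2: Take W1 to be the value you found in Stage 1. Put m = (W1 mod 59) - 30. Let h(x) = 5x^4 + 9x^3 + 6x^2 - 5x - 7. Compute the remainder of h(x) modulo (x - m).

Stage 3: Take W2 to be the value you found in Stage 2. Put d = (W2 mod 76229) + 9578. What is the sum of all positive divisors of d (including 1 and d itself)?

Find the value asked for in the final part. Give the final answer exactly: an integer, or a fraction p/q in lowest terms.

Stage 1: squarings mod 998: 649^1=649, 649^2=45, 649^4=29, 649^8=841, 649^16=697, 649^32=781, 649^64=183, 649^128=555, 649^256=641, 649^512=703, 649^1024=199, 649^2048=679, 649^4096=963, 649^8192=227, 649^16384=631, 649^32768=957, 649^65536=683, 649^131072=423, 649^262144=287, 649^524288=533; 649^879189 = 649^1 * 649^4 * 649^16 * 649^64 * 649^512 * 649^2048 * 649^8192 * 649^16384 * 649^65536 * 649^262144 * 649^524288 = 961 (mod 998); answer 961
Stage 2: W1 = 961; m = -13; remainder = value at the root: 5*(-13)^4 + 9*(-13)^3 + 6*(-13)^2 - 5*(-13)^1 - 7 = (142805) + (-19773) + (1014) + (65) + (-7) = 124104; answer 124104
Stage 3: W2 = 124104; d = 57453; 57453 = 3 * 11 * 1741; sigma = (1 + 3) * (1 + 11) * (1 + 1741) = 4 * 12 * 1742 = 83616; answer 83616

83616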